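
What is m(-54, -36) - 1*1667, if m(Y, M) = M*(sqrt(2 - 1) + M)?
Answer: -407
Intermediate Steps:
m(Y, M) = M*(1 + M) (m(Y, M) = M*(sqrt(1) + M) = M*(1 + M))
m(-54, -36) - 1*1667 = -36*(1 - 36) - 1*1667 = -36*(-35) - 1667 = 1260 - 1667 = -407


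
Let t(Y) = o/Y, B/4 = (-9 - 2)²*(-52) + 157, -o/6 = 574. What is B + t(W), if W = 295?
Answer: -7242744/295 ≈ -24552.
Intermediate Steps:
o = -3444 (o = -6*574 = -3444)
B = -24540 (B = 4*((-9 - 2)²*(-52) + 157) = 4*((-11)²*(-52) + 157) = 4*(121*(-52) + 157) = 4*(-6292 + 157) = 4*(-6135) = -24540)
t(Y) = -3444/Y
B + t(W) = -24540 - 3444/295 = -7242744/295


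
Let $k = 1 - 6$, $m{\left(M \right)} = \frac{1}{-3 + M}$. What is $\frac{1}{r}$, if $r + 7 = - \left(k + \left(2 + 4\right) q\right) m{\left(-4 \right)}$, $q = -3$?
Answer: $- \frac{7}{72} \approx -0.097222$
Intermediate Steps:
$k = -5$ ($k = 1 - 6 = -5$)
$r = - \frac{72}{7}$ ($r = -7 - \frac{-5 + \left(2 + 4\right) \left(-3\right)}{-3 - 4} = -7 - \frac{-5 + 6 \left(-3\right)}{-7} = -7 - \left(-5 - 18\right) \left(- \frac{1}{7}\right) = -7 - \left(-23\right) \left(- \frac{1}{7}\right) = -7 - \frac{23}{7} = - \frac{72}{7} \approx -10.286$)
$\frac{1}{r} = \frac{1}{- \frac{72}{7}} = - \frac{7}{72}$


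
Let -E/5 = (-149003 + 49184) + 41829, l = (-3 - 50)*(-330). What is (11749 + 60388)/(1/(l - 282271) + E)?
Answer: 19100506997/76773250949 ≈ 0.24879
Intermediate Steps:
l = 17490 (l = -53*(-330) = 17490)
E = 289950 (E = -5*((-149003 + 49184) + 41829) = -5*(-99819 + 41829) = -5*(-57990) = 289950)
(11749 + 60388)/(1/(l - 282271) + E) = (11749 + 60388)/(1/(17490 - 282271) + 289950) = 72137/(1/(-264781) + 289950) = 72137/(-1/264781 + 289950) = 72137/(76773250949/264781) = 72137*(264781/76773250949) = 19100506997/76773250949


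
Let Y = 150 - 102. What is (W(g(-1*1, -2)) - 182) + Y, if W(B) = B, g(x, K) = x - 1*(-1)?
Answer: -134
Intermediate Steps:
g(x, K) = 1 + x (g(x, K) = x + 1 = 1 + x)
Y = 48
(W(g(-1*1, -2)) - 182) + Y = ((1 - 1*1) - 182) + 48 = ((1 - 1) - 182) + 48 = (0 - 182) + 48 = -182 + 48 = -134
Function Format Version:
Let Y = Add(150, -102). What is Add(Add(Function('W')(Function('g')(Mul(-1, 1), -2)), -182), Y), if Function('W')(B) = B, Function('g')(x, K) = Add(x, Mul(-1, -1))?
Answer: -134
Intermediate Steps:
Function('g')(x, K) = Add(1, x) (Function('g')(x, K) = Add(x, 1) = Add(1, x))
Y = 48
Add(Add(Function('W')(Function('g')(Mul(-1, 1), -2)), -182), Y) = Add(Add(Add(1, Mul(-1, 1)), -182), 48) = Add(Add(Add(1, -1), -182), 48) = Add(Add(0, -182), 48) = Add(-182, 48) = -134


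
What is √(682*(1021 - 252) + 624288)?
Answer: √1148746 ≈ 1071.8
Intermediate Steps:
√(682*(1021 - 252) + 624288) = √(682*769 + 624288) = √(524458 + 624288) = √1148746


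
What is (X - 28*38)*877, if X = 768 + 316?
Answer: 17540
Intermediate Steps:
X = 1084
(X - 28*38)*877 = (1084 - 28*38)*877 = (1084 - 1064)*877 = 20*877 = 17540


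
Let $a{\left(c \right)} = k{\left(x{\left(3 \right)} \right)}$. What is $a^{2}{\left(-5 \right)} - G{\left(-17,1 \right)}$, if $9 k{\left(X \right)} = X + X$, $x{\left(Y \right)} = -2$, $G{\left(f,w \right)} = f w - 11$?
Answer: $\frac{2284}{81} \approx 28.198$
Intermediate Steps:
$G{\left(f,w \right)} = -11 + f w$
$k{\left(X \right)} = \frac{2 X}{9}$ ($k{\left(X \right)} = \frac{X + X}{9} = \frac{2 X}{9}$)
$a{\left(c \right)} = - \frac{4}{9}$ ($a{\left(c \right)} = \frac{2}{9} \left(-2\right) = - \frac{4}{9}$)
$a^{2}{\left(-5 \right)} - G{\left(-17,1 \right)} = \left(- \frac{4}{9}\right)^{2} - \left(-11 - 17\right) = \frac{16}{81} - \left(-11 - 17\right) = \frac{16}{81} - -28 = \frac{16}{81} + 28 = \frac{2284}{81}$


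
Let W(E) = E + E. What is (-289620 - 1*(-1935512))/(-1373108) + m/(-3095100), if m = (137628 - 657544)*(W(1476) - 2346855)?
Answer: -1834780005908032/4659985275 ≈ -3.9373e+5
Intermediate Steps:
W(E) = 2*E
m = 1218632672148 (m = (137628 - 657544)*(2*1476 - 2346855) = -519916*(2952 - 2346855) = -519916*(-2343903) = 1218632672148)
(-289620 - 1*(-1935512))/(-1373108) + m/(-3095100) = (-289620 - 1*(-1935512))/(-1373108) + 1218632672148/(-3095100) = (-289620 + 1935512)*(-1/1373108) + 1218632672148*(-1/3095100) = 1645892*(-1/1373108) - 5344880141/13575 = -411473/343277 - 5344880141/13575 = -1834780005908032/4659985275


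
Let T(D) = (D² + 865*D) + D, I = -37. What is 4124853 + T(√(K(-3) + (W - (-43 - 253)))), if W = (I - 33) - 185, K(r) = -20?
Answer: 4124874 + 866*√21 ≈ 4.1288e+6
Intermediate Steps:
W = -255 (W = (-37 - 33) - 185 = -70 - 185 = -255)
T(D) = D² + 866*D
4124853 + T(√(K(-3) + (W - (-43 - 253)))) = 4124853 + √(-20 + (-255 - (-43 - 253)))*(866 + √(-20 + (-255 - (-43 - 253)))) = 4124853 + √(-20 + (-255 - 1*(-296)))*(866 + √(-20 + (-255 - 1*(-296)))) = 4124853 + √(-20 + (-255 + 296))*(866 + √(-20 + (-255 + 296))) = 4124853 + √(-20 + 41)*(866 + √(-20 + 41)) = 4124853 + √21*(866 + √21)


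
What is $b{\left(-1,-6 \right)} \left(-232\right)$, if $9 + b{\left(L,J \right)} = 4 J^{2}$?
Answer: $-31320$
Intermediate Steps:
$b{\left(L,J \right)} = -9 + 4 J^{2}$
$b{\left(-1,-6 \right)} \left(-232\right) = \left(-9 + 4 \left(-6\right)^{2}\right) \left(-232\right) = \left(-9 + 4 \cdot 36\right) \left(-232\right) = \left(-9 + 144\right) \left(-232\right) = 135 \left(-232\right) = -31320$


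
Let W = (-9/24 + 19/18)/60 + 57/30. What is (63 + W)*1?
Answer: 280417/4320 ≈ 64.911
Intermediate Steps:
W = 8257/4320 (W = (-9*1/24 + 19*(1/18))*(1/60) + 57*(1/30) = (-3/8 + 19/18)*(1/60) + 19/10 = (49/72)*(1/60) + 19/10 = 49/4320 + 19/10 = 8257/4320 ≈ 1.9113)
(63 + W)*1 = (63 + 8257/4320)*1 = (280417/4320)*1 = 280417/4320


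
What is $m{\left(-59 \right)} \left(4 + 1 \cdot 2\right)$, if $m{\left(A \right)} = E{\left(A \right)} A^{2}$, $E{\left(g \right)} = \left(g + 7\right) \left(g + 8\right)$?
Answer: $55389672$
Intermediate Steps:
$E{\left(g \right)} = \left(7 + g\right) \left(8 + g\right)$
$m{\left(A \right)} = A^{2} \left(56 + A^{2} + 15 A\right)$ ($m{\left(A \right)} = \left(56 + A^{2} + 15 A\right) A^{2} = A^{2} \left(56 + A^{2} + 15 A\right)$)
$m{\left(-59 \right)} \left(4 + 1 \cdot 2\right) = \left(-59\right)^{2} \left(56 + \left(-59\right)^{2} + 15 \left(-59\right)\right) \left(4 + 1 \cdot 2\right) = 3481 \left(56 + 3481 - 885\right) \left(4 + 2\right) = 3481 \cdot 2652 \cdot 6 = 9231612 \cdot 6 = 55389672$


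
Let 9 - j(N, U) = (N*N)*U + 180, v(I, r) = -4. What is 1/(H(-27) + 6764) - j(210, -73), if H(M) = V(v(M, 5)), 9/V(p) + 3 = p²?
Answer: -283093423376/87941 ≈ -3.2191e+6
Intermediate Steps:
V(p) = 9/(-3 + p²)
H(M) = 9/13 (H(M) = 9/(-3 + (-4)²) = 9/(-3 + 16) = 9/13)
j(N, U) = -171 - U*N² (j(N, U) = 9 - ((N*N)*U + 180) = 9 - (N²*U + 180) = 9 - (U*N² + 180) = 9 - (180 + U*N²) = 9 + (-180 - U*N²) = -171 - U*N²)
1/(H(-27) + 6764) - j(210, -73) = 1/(9/13 + 6764) - (-171 - 1*(-73)*210²) = 1/(87941/13) - (-171 - 1*(-73)*44100) = 13/87941 - (-171 + 3219300) = 13/87941 - 1*3219129 = 13/87941 - 3219129 = -283093423376/87941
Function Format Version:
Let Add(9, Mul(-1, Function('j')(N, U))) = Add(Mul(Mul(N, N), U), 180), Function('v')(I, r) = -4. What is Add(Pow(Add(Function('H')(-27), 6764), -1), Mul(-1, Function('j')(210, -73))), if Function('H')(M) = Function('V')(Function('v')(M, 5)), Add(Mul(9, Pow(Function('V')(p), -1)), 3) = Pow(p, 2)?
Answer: Rational(-283093423376, 87941) ≈ -3.2191e+6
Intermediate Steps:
Function('V')(p) = Mul(9, Pow(Add(-3, Pow(p, 2)), -1))
Function('H')(M) = Rational(9, 13) (Function('H')(M) = Mul(9, Pow(Add(-3, Pow(-4, 2)), -1)) = Mul(9, Pow(Add(-3, 16), -1)) = Mul(9, Pow(13, -1)) = Mul(9, Rational(1, 13)) = Rational(9, 13))
Function('j')(N, U) = Add(-171, Mul(-1, U, Pow(N, 2))) (Function('j')(N, U) = Add(9, Mul(-1, Add(Mul(Mul(N, N), U), 180))) = Add(9, Mul(-1, Add(Mul(Pow(N, 2), U), 180))) = Add(9, Mul(-1, Add(Mul(U, Pow(N, 2)), 180))) = Add(9, Mul(-1, Add(180, Mul(U, Pow(N, 2))))) = Add(9, Add(-180, Mul(-1, U, Pow(N, 2)))) = Add(-171, Mul(-1, U, Pow(N, 2))))
Add(Pow(Add(Function('H')(-27), 6764), -1), Mul(-1, Function('j')(210, -73))) = Add(Pow(Add(Rational(9, 13), 6764), -1), Mul(-1, Add(-171, Mul(-1, -73, Pow(210, 2))))) = Add(Pow(Rational(87941, 13), -1), Mul(-1, Add(-171, Mul(-1, -73, 44100)))) = Add(Rational(13, 87941), Mul(-1, Add(-171, 3219300))) = Add(Rational(13, 87941), Mul(-1, 3219129)) = Add(Rational(13, 87941), -3219129) = Rational(-283093423376, 87941)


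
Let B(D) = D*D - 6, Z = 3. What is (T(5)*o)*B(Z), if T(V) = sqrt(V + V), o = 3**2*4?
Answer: 108*sqrt(10) ≈ 341.53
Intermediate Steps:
B(D) = -6 + D**2 (B(D) = D**2 - 6 = -6 + D**2)
o = 36 (o = 9*4 = 36)
T(V) = sqrt(2)*sqrt(V) (T(V) = sqrt(2*V) = sqrt(2)*sqrt(V))
(T(5)*o)*B(Z) = ((sqrt(2)*sqrt(5))*36)*(-6 + 3**2) = (sqrt(10)*36)*(-6 + 9) = (36*sqrt(10))*3 = 108*sqrt(10)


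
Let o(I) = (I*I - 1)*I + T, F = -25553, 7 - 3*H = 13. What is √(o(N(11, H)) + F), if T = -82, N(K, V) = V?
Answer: 3*I*√2849 ≈ 160.13*I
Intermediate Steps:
H = -2 (H = 7/3 - ⅓*13 = 7/3 - 13/3 = -2)
o(I) = -82 + I*(-1 + I²) (o(I) = (I*I - 1)*I - 82 = (I² - 1)*I - 82 = (-1 + I²)*I - 82 = I*(-1 + I²) - 82 = -82 + I*(-1 + I²))
√(o(N(11, H)) + F) = √((-82 + (-2)³ - 1*(-2)) - 25553) = √((-82 - 8 + 2) - 25553) = √(-88 - 25553) = √(-25641) = 3*I*√2849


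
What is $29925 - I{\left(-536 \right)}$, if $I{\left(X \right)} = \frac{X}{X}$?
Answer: $29924$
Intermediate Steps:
$I{\left(X \right)} = 1$
$29925 - I{\left(-536 \right)} = 29925 - 1 = 29924$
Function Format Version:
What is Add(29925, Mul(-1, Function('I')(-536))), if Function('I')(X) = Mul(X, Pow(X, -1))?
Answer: 29924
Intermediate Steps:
Function('I')(X) = 1
Add(29925, Mul(-1, Function('I')(-536))) = Add(29925, Mul(-1, 1)) = Add(29925, -1) = 29924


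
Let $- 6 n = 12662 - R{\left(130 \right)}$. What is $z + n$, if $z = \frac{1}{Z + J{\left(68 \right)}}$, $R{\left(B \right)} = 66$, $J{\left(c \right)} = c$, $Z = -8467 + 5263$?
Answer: $- \frac{19750531}{9408} \approx -2099.3$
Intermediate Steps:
$Z = -3204$
$n = - \frac{6298}{3}$ ($n = - \frac{12662 - 66}{6} = \left(- \frac{1}{6}\right) 12596 = - \frac{6298}{3} \approx -2099.3$)
$z = - \frac{1}{3136}$ ($z = \frac{1}{-3204 + 68} = \frac{1}{-3136} = - \frac{1}{3136} \approx -0.00031888$)
$z + n = - \frac{1}{3136} - \frac{6298}{3} = - \frac{19750531}{9408}$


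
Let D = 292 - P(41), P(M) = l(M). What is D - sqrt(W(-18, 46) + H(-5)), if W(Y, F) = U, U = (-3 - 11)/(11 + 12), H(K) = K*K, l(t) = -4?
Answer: 296 - sqrt(12903)/23 ≈ 291.06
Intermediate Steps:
P(M) = -4
H(K) = K**2
U = -14/23 ≈ -0.60870
W(Y, F) = -14/23
D = 296 (D = 292 - 1*(-4) = 292 + 4 = 296)
D - sqrt(W(-18, 46) + H(-5)) = 296 - sqrt(-14/23 + (-5)**2) = 296 - sqrt(-14/23 + 25) = 296 - sqrt(561/23) = 296 - sqrt(12903)/23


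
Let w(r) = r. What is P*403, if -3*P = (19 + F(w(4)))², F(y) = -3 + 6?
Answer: -195052/3 ≈ -65017.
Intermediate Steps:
F(y) = 3
P = -484/3 (P = -(19 + 3)²/3 = -⅓*22² = -⅓*484 = -484/3 ≈ -161.33)
P*403 = -484/3*403 = -195052/3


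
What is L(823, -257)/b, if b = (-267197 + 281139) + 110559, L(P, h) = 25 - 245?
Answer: -220/124501 ≈ -0.0017671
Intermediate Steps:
L(P, h) = -220
b = 124501 (b = 13942 + 110559 = 124501)
L(823, -257)/b = -220/124501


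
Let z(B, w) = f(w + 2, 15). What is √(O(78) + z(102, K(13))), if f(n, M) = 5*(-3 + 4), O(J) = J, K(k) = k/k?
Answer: √83 ≈ 9.1104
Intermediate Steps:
K(k) = 1
f(n, M) = 5 (f(n, M) = 5*1 = 5)
z(B, w) = 5
√(O(78) + z(102, K(13))) = √(78 + 5) = √83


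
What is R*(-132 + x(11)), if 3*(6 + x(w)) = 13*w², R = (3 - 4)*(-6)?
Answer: 2318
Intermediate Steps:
R = 6 (R = -1*(-6) = 6)
x(w) = -6 + 13*w²/3 (x(w) = -6 + (13*w²)/3 = -6 + 13*w²/3)
R*(-132 + x(11)) = 6*(-132 + (-6 + (13/3)*11²)) = 6*(-132 + (-6 + (13/3)*121)) = 6*(-132 + (-6 + 1573/3)) = 6*(-132 + 1555/3) = 6*(1159/3) = 2318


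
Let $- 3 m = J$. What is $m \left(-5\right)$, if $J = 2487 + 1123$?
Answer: $\frac{18050}{3} \approx 6016.7$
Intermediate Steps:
$J = 3610$
$m = - \frac{3610}{3}$ ($m = \left(- \frac{1}{3}\right) 3610 = - \frac{3610}{3} \approx -1203.3$)
$m \left(-5\right) = \left(- \frac{3610}{3}\right) \left(-5\right) = \frac{18050}{3}$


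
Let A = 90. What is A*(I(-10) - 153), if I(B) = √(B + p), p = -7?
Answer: -13770 + 90*I*√17 ≈ -13770.0 + 371.08*I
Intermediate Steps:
I(B) = √(-7 + B) (I(B) = √(B - 7) = √(-7 + B))
A*(I(-10) - 153) = 90*(√(-7 - 10) - 153) = 90*(√(-17) - 153) = 90*(I*√17 - 153) = 90*(-153 + I*√17) = -13770 + 90*I*√17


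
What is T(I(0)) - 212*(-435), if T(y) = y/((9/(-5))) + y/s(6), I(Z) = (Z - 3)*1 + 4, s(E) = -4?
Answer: 3319891/36 ≈ 92219.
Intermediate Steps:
I(Z) = 1 + Z (I(Z) = (-3 + Z)*1 + 4 = (-3 + Z) + 4 = 1 + Z)
T(y) = -29*y/36 (T(y) = y/((9/(-5))) + y/(-4) = y/((9*(-⅕))) + y*(-¼) = y/(-9/5) - y/4 = y*(-5/9) - y/4 = -5*y/9 - y/4 = -29*y/36)
T(I(0)) - 212*(-435) = -29*(1 + 0)/36 - 212*(-435) = -29/36*1 + 92220 = -29/36 + 92220 = 3319891/36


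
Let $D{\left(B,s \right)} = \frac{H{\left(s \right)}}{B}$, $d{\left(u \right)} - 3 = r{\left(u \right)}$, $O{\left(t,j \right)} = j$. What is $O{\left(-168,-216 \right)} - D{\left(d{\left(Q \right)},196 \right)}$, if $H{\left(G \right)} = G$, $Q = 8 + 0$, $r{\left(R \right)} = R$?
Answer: $- \frac{2572}{11} \approx -233.82$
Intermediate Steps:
$Q = 8$
$d{\left(u \right)} = 3 + u$
$D{\left(B,s \right)} = \frac{s}{B}$
$O{\left(-168,-216 \right)} - D{\left(d{\left(Q \right)},196 \right)} = -216 - \frac{196}{3 + 8} = -216 - \frac{196}{11} = - \frac{2572}{11}$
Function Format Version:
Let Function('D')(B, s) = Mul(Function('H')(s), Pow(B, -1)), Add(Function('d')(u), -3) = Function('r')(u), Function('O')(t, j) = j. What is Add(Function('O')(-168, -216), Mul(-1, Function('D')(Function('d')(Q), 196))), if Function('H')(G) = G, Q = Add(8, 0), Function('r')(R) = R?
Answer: Rational(-2572, 11) ≈ -233.82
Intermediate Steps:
Q = 8
Function('d')(u) = Add(3, u)
Function('D')(B, s) = Mul(s, Pow(B, -1))
Add(Function('O')(-168, -216), Mul(-1, Function('D')(Function('d')(Q), 196))) = Add(-216, Mul(-1, Mul(196, Pow(Add(3, 8), -1)))) = Add(-216, Mul(-1, Mul(196, Pow(11, -1)))) = Add(-216, Mul(-1, Mul(196, Rational(1, 11)))) = Add(-216, Mul(-1, Rational(196, 11))) = Add(-216, Rational(-196, 11)) = Rational(-2572, 11)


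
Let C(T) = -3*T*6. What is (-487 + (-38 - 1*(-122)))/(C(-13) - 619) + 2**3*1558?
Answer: 4799043/385 ≈ 12465.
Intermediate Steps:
C(T) = -18*T
(-487 + (-38 - 1*(-122)))/(C(-13) - 619) + 2**3*1558 = (-487 + (-38 - 1*(-122)))/(-18*(-13) - 619) + 2**3*1558 = (-487 + (-38 + 122))/(234 - 619) + 8*1558 = (-487 + 84)/(-385) + 12464 = -403*(-1/385) + 12464 = 403/385 + 12464 = 4799043/385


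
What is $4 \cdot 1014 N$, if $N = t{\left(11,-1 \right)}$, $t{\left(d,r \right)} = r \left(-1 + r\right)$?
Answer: $8112$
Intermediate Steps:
$N = 2$ ($N = - (-1 - 1) = \left(-1\right) \left(-2\right) = 2$)
$4 \cdot 1014 N = 4 \cdot 1014 \cdot 2 = 4056 \cdot 2 = 8112$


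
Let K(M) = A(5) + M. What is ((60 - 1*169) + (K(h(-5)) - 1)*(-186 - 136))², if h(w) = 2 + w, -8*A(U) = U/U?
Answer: 23785129/16 ≈ 1.4866e+6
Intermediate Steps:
A(U) = -⅛ (A(U) = -U/(8*U) = -⅛*1 = -⅛)
K(M) = -⅛ + M
((60 - 1*169) + (K(h(-5)) - 1)*(-186 - 136))² = ((60 - 1*169) + ((-⅛ + (2 - 5)) - 1)*(-186 - 136))² = ((60 - 169) + ((-⅛ - 3) - 1)*(-322))² = (-109 + (-25/8 - 1)*(-322))² = (-109 - 33/8*(-322))² = (-109 + 5313/4)² = (4877/4)² = 23785129/16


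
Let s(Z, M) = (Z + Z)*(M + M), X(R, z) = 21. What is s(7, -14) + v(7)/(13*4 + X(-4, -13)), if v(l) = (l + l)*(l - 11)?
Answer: -28672/73 ≈ -392.77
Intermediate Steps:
s(Z, M) = 4*M*Z (s(Z, M) = (2*Z)*(2*M) = 4*M*Z)
v(l) = 2*l*(-11 + l) (v(l) = (2*l)*(-11 + l) = 2*l*(-11 + l))
s(7, -14) + v(7)/(13*4 + X(-4, -13)) = 4*(-14)*7 + (2*7*(-11 + 7))/(13*4 + 21) = -392 + (2*7*(-4))/(52 + 21) = -392 - 56/73 = -28672/73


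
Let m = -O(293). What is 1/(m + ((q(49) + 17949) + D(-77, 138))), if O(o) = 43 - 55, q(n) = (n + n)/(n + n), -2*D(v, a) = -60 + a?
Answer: 1/17923 ≈ 5.5794e-5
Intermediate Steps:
D(v, a) = 30 - a/2 (D(v, a) = -(-60 + a)/2 = 30 - a/2)
q(n) = 1 (q(n) = (2*n)/((2*n)) = (2*n)*(1/(2*n)) = 1)
O(o) = -12
m = 12 (m = -1*(-12) = 12)
1/(m + ((q(49) + 17949) + D(-77, 138))) = 1/(12 + ((1 + 17949) + (30 - 1/2*138))) = 1/(12 + (17950 + (30 - 69))) = 1/(12 + (17950 - 39)) = 1/(12 + 17911) = 1/17923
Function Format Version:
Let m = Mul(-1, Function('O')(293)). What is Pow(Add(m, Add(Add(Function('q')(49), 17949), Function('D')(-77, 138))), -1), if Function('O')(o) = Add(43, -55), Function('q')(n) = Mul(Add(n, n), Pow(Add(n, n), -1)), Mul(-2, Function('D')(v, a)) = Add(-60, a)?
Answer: Rational(1, 17923) ≈ 5.5794e-5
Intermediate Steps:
Function('D')(v, a) = Add(30, Mul(Rational(-1, 2), a)) (Function('D')(v, a) = Mul(Rational(-1, 2), Add(-60, a)) = Add(30, Mul(Rational(-1, 2), a)))
Function('q')(n) = 1 (Function('q')(n) = Mul(Mul(2, n), Pow(Mul(2, n), -1)) = Mul(Mul(2, n), Mul(Rational(1, 2), Pow(n, -1))) = 1)
Function('O')(o) = -12
m = 12 (m = Mul(-1, -12) = 12)
Pow(Add(m, Add(Add(Function('q')(49), 17949), Function('D')(-77, 138))), -1) = Pow(Add(12, Add(Add(1, 17949), Add(30, Mul(Rational(-1, 2), 138)))), -1) = Pow(Add(12, Add(17950, Add(30, -69))), -1) = Pow(Add(12, Add(17950, -39)), -1) = Pow(Add(12, 17911), -1) = Pow(17923, -1) = Rational(1, 17923)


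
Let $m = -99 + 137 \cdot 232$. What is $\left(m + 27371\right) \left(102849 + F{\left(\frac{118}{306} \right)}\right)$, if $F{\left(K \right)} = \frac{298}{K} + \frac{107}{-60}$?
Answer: $\frac{5415653515268}{885} \approx 6.1194 \cdot 10^{9}$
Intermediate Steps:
$m = 31685$ ($m = -99 + 31784 = 31685$)
$F{\left(K \right)} = - \frac{107}{60} + \frac{298}{K}$ ($F{\left(K \right)} = \frac{298}{K} + 107 \left(- \frac{1}{60}\right) = \frac{298}{K} - \frac{107}{60} = - \frac{107}{60} + \frac{298}{K}$)
$\left(m + 27371\right) \left(102849 + F{\left(\frac{118}{306} \right)}\right) = \left(31685 + 27371\right) \left(102849 - \left(\frac{107}{60} - \frac{298}{118 \cdot \frac{1}{306}}\right)\right) = 59056 \left(102849 - \left(\frac{107}{60} - \frac{298}{118 \cdot \frac{1}{306}}\right)\right) = 59056 \left(102849 - \left(\frac{107}{60} - \frac{298}{\frac{59}{153}}\right)\right) = 59056 \left(102849 + \left(- \frac{107}{60} + 298 \cdot \frac{153}{59}\right)\right) = 59056 \left(102849 + \left(- \frac{107}{60} + \frac{45594}{59}\right)\right) = 59056 \left(102849 + \frac{2729327}{3540}\right) = 59056 \cdot \frac{366814787}{3540} = \frac{5415653515268}{885}$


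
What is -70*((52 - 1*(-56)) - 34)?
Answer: -5180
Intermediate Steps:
-70*((52 - 1*(-56)) - 34) = -70*((52 + 56) - 34) = -70*(108 - 34) = -70*74 = -5180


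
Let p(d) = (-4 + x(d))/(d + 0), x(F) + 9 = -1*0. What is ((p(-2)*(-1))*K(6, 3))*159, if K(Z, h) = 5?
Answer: -10335/2 ≈ -5167.5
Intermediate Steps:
x(F) = -9 (x(F) = -9 - 1*0 = -9 + 0 = -9)
p(d) = -13/d (p(d) = (-4 - 9)/(d + 0) = -13/d)
((p(-2)*(-1))*K(6, 3))*159 = ((-13/(-2)*(-1))*5)*159 = ((-13*(-½)*(-1))*5)*159 = (((13/2)*(-1))*5)*159 = -13/2*5*159 = -65/2*159 = -10335/2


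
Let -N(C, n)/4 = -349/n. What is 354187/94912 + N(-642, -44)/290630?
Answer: 566138960811/151713510080 ≈ 3.7316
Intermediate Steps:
N(C, n) = 1396/n (N(C, n) = -(-1396)/n = 1396/n)
354187/94912 + N(-642, -44)/290630 = 354187/94912 + (1396/(-44))/290630 = 354187*(1/94912) + (1396*(-1/44))*(1/290630) = 354187/94912 - 349/11*1/290630 = 354187/94912 - 349/3196930 = 566138960811/151713510080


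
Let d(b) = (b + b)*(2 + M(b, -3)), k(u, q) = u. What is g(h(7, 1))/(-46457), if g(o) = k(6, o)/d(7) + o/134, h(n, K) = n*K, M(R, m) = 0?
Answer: -125/21788333 ≈ -5.7370e-6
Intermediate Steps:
h(n, K) = K*n
d(b) = 4*b (d(b) = (b + b)*(2 + 0) = (2*b)*2 = 4*b)
g(o) = 3/14 + o/134 (g(o) = 6/((4*7)) + o/134 = 6/28 + o*(1/134) = 6*(1/28) + o/134 = 3/14 + o/134)
g(h(7, 1))/(-46457) = (3/14 + (1*7)/134)/(-46457) = (3/14 + (1/134)*7)*(-1/46457) = (3/14 + 7/134)*(-1/46457) = (125/469)*(-1/46457) = -125/21788333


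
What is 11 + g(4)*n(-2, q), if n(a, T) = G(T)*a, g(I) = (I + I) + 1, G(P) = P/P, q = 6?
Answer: -7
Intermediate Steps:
G(P) = 1
g(I) = 1 + 2*I (g(I) = 2*I + 1 = 1 + 2*I)
n(a, T) = a (n(a, T) = 1*a = a)
11 + g(4)*n(-2, q) = 11 + (1 + 2*4)*(-2) = 11 + (1 + 8)*(-2) = 11 + 9*(-2) = 11 - 18 = -7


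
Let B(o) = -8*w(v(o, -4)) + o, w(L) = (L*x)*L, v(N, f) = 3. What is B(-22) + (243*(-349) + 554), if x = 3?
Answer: -84491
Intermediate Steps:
w(L) = 3*L² (w(L) = (L*3)*L = (3*L)*L = 3*L²)
B(o) = -216 + o (B(o) = -24*3² + o = -24*9 + o = -8*27 + o = -216 + o)
B(-22) + (243*(-349) + 554) = (-216 - 22) + (243*(-349) + 554) = -238 + (-84807 + 554) = -238 - 84253 = -84491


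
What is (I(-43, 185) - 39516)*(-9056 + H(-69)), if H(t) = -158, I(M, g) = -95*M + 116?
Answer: 325392410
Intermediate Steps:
I(M, g) = 116 - 95*M
(I(-43, 185) - 39516)*(-9056 + H(-69)) = ((116 - 95*(-43)) - 39516)*(-9056 - 158) = ((116 + 4085) - 39516)*(-9214) = (4201 - 39516)*(-9214) = -35315*(-9214) = 325392410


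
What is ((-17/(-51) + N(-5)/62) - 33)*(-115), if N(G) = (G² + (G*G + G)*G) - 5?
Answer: 363170/93 ≈ 3905.1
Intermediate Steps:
N(G) = -5 + G² + G*(G + G²) (N(G) = (G² + (G² + G)*G) - 5 = (G² + (G + G²)*G) - 5 = (G² + G*(G + G²)) - 5 = -5 + G² + G*(G + G²))
((-17/(-51) + N(-5)/62) - 33)*(-115) = ((-17/(-51) + (-5 + (-5)³ + 2*(-5)²)/62) - 33)*(-115) = ((-17*(-1/51) + (-5 - 125 + 2*25)*(1/62)) - 33)*(-115) = ((⅓ + (-5 - 125 + 50)*(1/62)) - 33)*(-115) = ((⅓ - 80*1/62) - 33)*(-115) = ((⅓ - 40/31) - 33)*(-115) = (-89/93 - 33)*(-115) = -3158/93*(-115) = 363170/93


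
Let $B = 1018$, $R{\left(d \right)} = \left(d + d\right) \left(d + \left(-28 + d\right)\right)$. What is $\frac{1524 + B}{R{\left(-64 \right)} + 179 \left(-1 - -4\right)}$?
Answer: $\frac{2542}{20505} \approx 0.12397$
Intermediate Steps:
$R{\left(d \right)} = 2 d \left(-28 + 2 d\right)$
$\frac{1524 + B}{R{\left(-64 \right)} + 179 \left(-1 - -4\right)} = \frac{1524 + 1018}{4 \left(-64\right) \left(-14 - 64\right) + 179 \left(-1 - -4\right)} = \frac{2542}{4 \left(-64\right) \left(-78\right) + 179 \left(-1 + 4\right)} = \frac{2542}{19968 + 179 \cdot 3} = \frac{2542}{19968 + 537} = \frac{2542}{20505}$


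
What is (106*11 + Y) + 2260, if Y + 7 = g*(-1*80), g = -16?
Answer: 4699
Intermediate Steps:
Y = 1273 (Y = -7 - (-16)*80 = -7 - 16*(-80) = -7 + 1280 = 1273)
(106*11 + Y) + 2260 = (106*11 + 1273) + 2260 = (1166 + 1273) + 2260 = 2439 + 2260 = 4699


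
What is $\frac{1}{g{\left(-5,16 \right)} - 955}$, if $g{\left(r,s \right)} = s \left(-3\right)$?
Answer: $- \frac{1}{1003} \approx -0.00099701$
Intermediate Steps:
$g{\left(r,s \right)} = - 3 s$
$\frac{1}{g{\left(-5,16 \right)} - 955} = \frac{1}{\left(-3\right) 16 - 955} = \frac{1}{-48 - 955} = \frac{1}{-1003} = - \frac{1}{1003}$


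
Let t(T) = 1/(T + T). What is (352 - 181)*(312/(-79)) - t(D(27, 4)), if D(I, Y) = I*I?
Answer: -77787295/115182 ≈ -675.34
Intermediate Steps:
D(I, Y) = I²
t(T) = 1/(2*T)
(352 - 181)*(312/(-79)) - t(D(27, 4)) = (352 - 181)*(312/(-79)) - 1/(2*(27²)) = 171*(312*(-1/79)) - 1/(2*729) = 171*(-312/79) - 1/(2*729) = -53352/79 - 1*1/1458 = -53352/79 - 1/1458 = -77787295/115182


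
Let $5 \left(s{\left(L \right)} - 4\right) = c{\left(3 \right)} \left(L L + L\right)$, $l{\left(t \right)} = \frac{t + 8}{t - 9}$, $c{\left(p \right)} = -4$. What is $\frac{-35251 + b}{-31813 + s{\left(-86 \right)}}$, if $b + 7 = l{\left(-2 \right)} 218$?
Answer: $\frac{389146}{414227} \approx 0.93945$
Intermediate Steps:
$l{\left(t \right)} = \frac{8 + t}{-9 + t}$
$s{\left(L \right)} = 4 - \frac{4 L}{5} - \frac{4 L^{2}}{5}$ ($s{\left(L \right)} = 4 + \frac{\left(-4\right) \left(L L + L\right)}{5} = 4 + \frac{\left(-4\right) \left(L^{2} + L\right)}{5} = 4 + \frac{\left(-4\right) \left(L + L^{2}\right)}{5} = 4 + \frac{- 4 L - 4 L^{2}}{5} = 4 - \left(\frac{4 L}{5} + \frac{4 L^{2}}{5}\right) = 4 - \frac{4 L}{5} - \frac{4 L^{2}}{5}$)
$b = - \frac{1385}{11}$ ($b = -7 + \frac{8 - 2}{-9 - 2} \cdot 218 = -7 + \frac{1}{-11} \cdot 6 \cdot 218 = -7 + \left(- \frac{1}{11}\right) 6 \cdot 218 = -7 - \frac{1308}{11} = - \frac{1385}{11} \approx -125.91$)
$\frac{-35251 + b}{-31813 + s{\left(-86 \right)}} = \frac{-35251 - \frac{1385}{11}}{-31813 - \left(- \frac{364}{5} + \frac{29584}{5}\right)} = - \frac{389146}{11 \left(-31813 + \left(4 + \frac{344}{5} - \frac{29584}{5}\right)\right)} = - \frac{389146}{11 \left(-31813 - 5844\right)} = - \frac{389146}{11 \left(-37657\right)} = \left(- \frac{389146}{11}\right) \left(- \frac{1}{37657}\right) = \frac{389146}{414227}$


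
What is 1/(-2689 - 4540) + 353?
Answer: 2551836/7229 ≈ 353.00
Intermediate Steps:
1/(-2689 - 4540) + 353 = 1/(-7229) + 353 = -1/7229 + 353 = 2551836/7229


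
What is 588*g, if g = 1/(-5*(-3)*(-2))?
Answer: -98/5 ≈ -19.600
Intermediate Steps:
g = -1/30 (g = 1/(15*(-2)) = 1/(-30) = -1/30 ≈ -0.033333)
588*g = 588*(-1/30) = -98/5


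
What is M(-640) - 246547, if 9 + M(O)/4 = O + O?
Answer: -251703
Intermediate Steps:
M(O) = -36 + 8*O (M(O) = -36 + 4*(O + O) = -36 + 4*(2*O) = -36 + 8*O)
M(-640) - 246547 = (-36 + 8*(-640)) - 246547 = (-36 - 5120) - 246547 = -5156 - 246547 = -251703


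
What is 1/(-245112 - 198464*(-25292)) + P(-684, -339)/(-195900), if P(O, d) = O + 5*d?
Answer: 2224151737389/183148937434400 ≈ 0.012144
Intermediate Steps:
1/(-245112 - 198464*(-25292)) + P(-684, -339)/(-195900) = 1/(-245112 - 198464*(-25292)) + (-684 + 5*(-339))/(-195900) = -1/25292/(-443576) + (-684 - 1695)*(-1/195900) = -1/443576*(-1/25292) - 2379*(-1/195900) = 1/11218924192 + 793/65300 = 2224151737389/183148937434400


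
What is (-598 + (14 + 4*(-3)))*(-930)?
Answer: 554280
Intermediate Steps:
(-598 + (14 + 4*(-3)))*(-930) = (-598 + (14 - 12))*(-930) = (-598 + 2)*(-930) = -596*(-930) = 554280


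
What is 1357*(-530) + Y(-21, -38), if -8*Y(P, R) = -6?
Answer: -2876837/4 ≈ -7.1921e+5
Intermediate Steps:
Y(P, R) = ¾ (Y(P, R) = -⅛*(-6) = ¾)
1357*(-530) + Y(-21, -38) = 1357*(-530) + ¾ = -719210 + ¾ = -2876837/4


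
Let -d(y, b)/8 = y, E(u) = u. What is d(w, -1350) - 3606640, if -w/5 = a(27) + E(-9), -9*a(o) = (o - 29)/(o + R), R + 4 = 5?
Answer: -227240980/63 ≈ -3.6070e+6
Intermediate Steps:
R = 1 (R = -4 + 5 = 1)
a(o) = -(-29 + o)/(9*(1 + o)) (a(o) = -(o - 29)/(9*(o + 1)) = -(-29 + o)/(9*(1 + o)))
w = 5665/126 (w = -5*((29 - 1*27)/(9*(1 + 27)) - 9) = -5*((⅑)*(29 - 27)/28 - 9) = -5*((⅑)*(1/28)*2 - 9) = -5*(1/126 - 9) = -5*(-1133/126) = 5665/126 ≈ 44.960)
d(y, b) = -8*y
d(w, -1350) - 3606640 = -8*5665/126 - 3606640 = -22660/63 - 3606640 = -227240980/63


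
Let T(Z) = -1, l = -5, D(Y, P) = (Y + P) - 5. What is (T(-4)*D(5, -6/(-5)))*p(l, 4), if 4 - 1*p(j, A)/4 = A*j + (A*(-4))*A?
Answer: -2112/5 ≈ -422.40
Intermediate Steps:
D(Y, P) = -5 + P + Y (D(Y, P) = (P + Y) - 5 = -5 + P + Y)
p(j, A) = 16 + 16*A**2 - 4*A*j (p(j, A) = 16 - 4*(A*j + (A*(-4))*A) = 16 - 4*(A*j + (-4*A)*A) = 16 - 4*(A*j - 4*A**2) = 16 - 4*(-4*A**2 + A*j) = 16 + (16*A**2 - 4*A*j) = 16 + 16*A**2 - 4*A*j)
(T(-4)*D(5, -6/(-5)))*p(l, 4) = (-(-5 - 6/(-5) + 5))*(16 + 16*4**2 - 4*4*(-5)) = (-(-5 - 6*(-1/5) + 5))*(16 + 16*16 + 80) = (-(-5 + 6/5 + 5))*(16 + 256 + 80) = -1*6/5*352 = -6/5*352 = -2112/5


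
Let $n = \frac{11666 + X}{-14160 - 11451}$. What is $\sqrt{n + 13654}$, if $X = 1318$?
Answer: $\frac{\sqrt{995071610190}}{8537} \approx 116.85$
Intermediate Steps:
$n = - \frac{4328}{8537}$ ($n = \frac{11666 + 1318}{-14160 - 11451} = \frac{12984}{-25611} = 12984 \left(- \frac{1}{25611}\right) = - \frac{4328}{8537} \approx -0.50697$)
$\sqrt{n + 13654} = \sqrt{- \frac{4328}{8537} + 13654} = \sqrt{\frac{116559870}{8537}} = \frac{\sqrt{995071610190}}{8537}$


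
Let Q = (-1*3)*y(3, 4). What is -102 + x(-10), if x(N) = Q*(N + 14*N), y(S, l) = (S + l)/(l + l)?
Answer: 1167/4 ≈ 291.75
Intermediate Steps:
y(S, l) = (S + l)/(2*l) (y(S, l) = (S + l)/((2*l)) = (S + l)*(1/(2*l)) = (S + l)/(2*l))
Q = -21/8 (Q = (-1*3)*((1/2)*(3 + 4)/4) = -3*7/(2*4) = -3*7/8 = -21/8 ≈ -2.6250)
x(N) = -315*N/8 (x(N) = -21*(N + 14*N)/8 = -315*N/8)
-102 + x(-10) = -102 - 315/8*(-10) = -102 + 1575/4 = 1167/4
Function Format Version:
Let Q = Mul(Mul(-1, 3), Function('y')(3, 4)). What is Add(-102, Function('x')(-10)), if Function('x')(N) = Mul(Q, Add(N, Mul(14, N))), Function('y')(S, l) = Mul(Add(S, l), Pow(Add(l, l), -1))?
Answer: Rational(1167, 4) ≈ 291.75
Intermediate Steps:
Function('y')(S, l) = Mul(Rational(1, 2), Pow(l, -1), Add(S, l)) (Function('y')(S, l) = Mul(Add(S, l), Pow(Mul(2, l), -1)) = Mul(Add(S, l), Mul(Rational(1, 2), Pow(l, -1))) = Mul(Rational(1, 2), Pow(l, -1), Add(S, l)))
Q = Rational(-21, 8) (Q = Mul(Mul(-1, 3), Mul(Rational(1, 2), Pow(4, -1), Add(3, 4))) = Mul(-3, Mul(Rational(1, 2), Rational(1, 4), 7)) = Mul(-3, Rational(7, 8)) = Rational(-21, 8) ≈ -2.6250)
Function('x')(N) = Mul(Rational(-315, 8), N) (Function('x')(N) = Mul(Rational(-21, 8), Add(N, Mul(14, N))) = Mul(Rational(-21, 8), Mul(15, N)) = Mul(Rational(-315, 8), N))
Add(-102, Function('x')(-10)) = Add(-102, Mul(Rational(-315, 8), -10)) = Add(-102, Rational(1575, 4)) = Rational(1167, 4)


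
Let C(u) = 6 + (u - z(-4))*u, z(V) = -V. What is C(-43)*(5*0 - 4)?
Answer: -8108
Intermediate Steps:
C(u) = 6 + u*(-4 + u) (C(u) = 6 + (u - (-1)*(-4))*u = 6 + (u - 1*4)*u = 6 + (u - 4)*u = 6 + (-4 + u)*u = 6 + u*(-4 + u))
C(-43)*(5*0 - 4) = (6 + (-43)**2 - 4*(-43))*(5*0 - 4) = (6 + 1849 + 172)*(0 - 4) = 2027*(-4) = -8108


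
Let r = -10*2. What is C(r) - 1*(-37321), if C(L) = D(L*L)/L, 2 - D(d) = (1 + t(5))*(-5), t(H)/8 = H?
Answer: 746213/20 ≈ 37311.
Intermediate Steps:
t(H) = 8*H
D(d) = 207 (D(d) = 2 - (1 + 8*5)*(-5) = 2 - (1 + 40)*(-5) = 2 - 41*(-5) = 2 - 1*(-205) = 2 + 205 = 207)
r = -20
C(L) = 207/L
C(r) - 1*(-37321) = 207/(-20) - 1*(-37321) = 207*(-1/20) + 37321 = -207/20 + 37321 = 746213/20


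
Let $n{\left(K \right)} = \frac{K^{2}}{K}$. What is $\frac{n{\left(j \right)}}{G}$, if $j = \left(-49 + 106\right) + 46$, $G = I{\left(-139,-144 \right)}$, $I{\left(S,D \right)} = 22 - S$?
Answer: $\frac{103}{161} \approx 0.63975$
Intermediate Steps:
$G = 161$ ($G = 22 - -139 = 22 + 139 = 161$)
$j = 103$ ($j = 57 + 46 = 103$)
$n{\left(K \right)} = K$
$\frac{n{\left(j \right)}}{G} = \frac{103}{161}$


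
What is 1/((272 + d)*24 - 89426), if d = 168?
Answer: -1/78866 ≈ -1.2680e-5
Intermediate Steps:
1/((272 + d)*24 - 89426) = 1/((272 + 168)*24 - 89426) = 1/(440*24 - 89426) = 1/(10560 - 89426) = 1/(-78866) = -1/78866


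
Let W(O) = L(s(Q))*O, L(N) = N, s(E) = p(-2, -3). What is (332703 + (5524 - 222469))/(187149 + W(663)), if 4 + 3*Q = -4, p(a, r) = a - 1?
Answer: 19293/30860 ≈ 0.62518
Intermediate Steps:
p(a, r) = -1 + a
Q = -8/3 (Q = -4/3 + (1/3)*(-4) = -4/3 - 4/3 = -8/3 ≈ -2.6667)
s(E) = -3 (s(E) = -1 - 2 = -3)
W(O) = -3*O
(332703 + (5524 - 222469))/(187149 + W(663)) = (332703 + (5524 - 222469))/(187149 - 3*663) = (332703 - 216945)/(187149 - 1989) = 115758/185160 = 115758*(1/185160) = 19293/30860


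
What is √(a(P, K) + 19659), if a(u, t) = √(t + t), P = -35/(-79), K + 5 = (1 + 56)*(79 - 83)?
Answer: √(19659 + I*√466) ≈ 140.21 + 0.077*I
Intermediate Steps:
K = -233 (K = -5 + (1 + 56)*(79 - 83) = -5 + 57*(-4) = -5 - 228 = -233)
P = 35/79 (P = -35*(-1/79) = 35/79 ≈ 0.44304)
a(u, t) = √2*√t (a(u, t) = √(2*t) = √2*√t)
√(a(P, K) + 19659) = √(√2*√(-233) + 19659) = √(√2*(I*√233) + 19659) = √(I*√466 + 19659) = √(19659 + I*√466)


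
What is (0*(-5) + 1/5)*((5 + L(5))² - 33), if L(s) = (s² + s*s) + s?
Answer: 3567/5 ≈ 713.40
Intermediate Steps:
L(s) = s + 2*s² (L(s) = (s² + s²) + s = 2*s² + s = s + 2*s²)
(0*(-5) + 1/5)*((5 + L(5))² - 33) = (0*(-5) + 1/5)*((5 + 5*(1 + 2*5))² - 33) = (0 + 1*(⅕))*((5 + 5*(1 + 10))² - 33) = (0 + ⅕)*((5 + 5*11)² - 33) = ((5 + 55)² - 33)/5 = (60² - 33)/5 = (3600 - 33)/5 = (⅕)*3567 = 3567/5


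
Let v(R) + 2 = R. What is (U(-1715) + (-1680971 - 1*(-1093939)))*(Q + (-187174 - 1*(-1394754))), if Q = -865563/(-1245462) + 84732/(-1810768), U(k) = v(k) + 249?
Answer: -16694932646323419489375/23492111821 ≈ -7.1066e+11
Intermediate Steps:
v(R) = -2 + R
U(k) = 247 + k (U(k) = (-2 + k) + 249 = 247 + k)
Q = 60908470675/93968447284 (Q = -865563*(-1/1245462) + 84732*(-1/1810768) = 288521/415154 - 21183/452692 = 60908470675/93968447284 ≈ 0.64818)
(U(-1715) + (-1680971 - 1*(-1093939)))*(Q + (-187174 - 1*(-1394754))) = ((247 - 1715) + (-1680971 - 1*(-1093939)))*(60908470675/93968447284 + (-187174 - 1*(-1394754))) = (-1468 + (-1680971 + 1093939))*(60908470675/93968447284 + (-187174 + 1394754)) = (-1468 - 587032)*(60908470675/93968447284 + 1207580) = -588500*113474478479683395/93968447284 = -16694932646323419489375/23492111821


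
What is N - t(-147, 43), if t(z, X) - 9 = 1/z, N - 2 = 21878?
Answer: 3215038/147 ≈ 21871.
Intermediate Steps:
N = 21880 (N = 2 + 21878 = 21880)
t(z, X) = 9 + 1/z
N - t(-147, 43) = 21880 - (9 + 1/(-147)) = 21880 - (9 - 1/147) = 21880 - 1*1322/147 = 21880 - 1322/147 = 3215038/147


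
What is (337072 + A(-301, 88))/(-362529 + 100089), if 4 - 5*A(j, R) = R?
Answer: -421319/328050 ≈ -1.2843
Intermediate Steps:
A(j, R) = 4/5 - R/5
(337072 + A(-301, 88))/(-362529 + 100089) = (337072 + (4/5 - 1/5*88))/(-362529 + 100089) = (337072 + (4/5 - 88/5))/(-262440) = (337072 - 84/5)*(-1/262440) = (1685276/5)*(-1/262440) = -421319/328050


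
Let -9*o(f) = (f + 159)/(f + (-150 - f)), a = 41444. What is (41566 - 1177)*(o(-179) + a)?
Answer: 75324650294/45 ≈ 1.6739e+9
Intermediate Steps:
o(f) = 53/450 + f/1350 (o(f) = -(f + 159)/(9*(f + (-150 - f))) = -(159 + f)/(9*(-150)) = -(159 + f)*(-1)/(9*150) = -(-53/50 - f/150)/9 = 53/450 + f/1350)
(41566 - 1177)*(o(-179) + a) = (41566 - 1177)*((53/450 + (1/1350)*(-179)) + 41444) = 40389*((53/450 - 179/1350) + 41444) = 40389*(-2/135 + 41444) = 40389*(5594938/135) = 75324650294/45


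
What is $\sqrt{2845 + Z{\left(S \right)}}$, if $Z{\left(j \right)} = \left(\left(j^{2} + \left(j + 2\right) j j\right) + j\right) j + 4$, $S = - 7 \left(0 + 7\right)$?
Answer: $4 \sqrt{338569} \approx 2327.5$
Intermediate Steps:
$S = -49$ ($S = \left(-7\right) 7 = -49$)
$Z{\left(j \right)} = 4 + j \left(j + j^{2} + j^{2} \left(2 + j\right)\right)$ ($Z{\left(j \right)} = \left(\left(j^{2} + \left(2 + j\right) j j\right) + j\right) j + 4 = \left(\left(j^{2} + j \left(2 + j\right) j\right) + j\right) j + 4 = \left(\left(j^{2} + j^{2} \left(2 + j\right)\right) + j\right) j + 4 = \left(j + j^{2} + j^{2} \left(2 + j\right)\right) j + 4 = j \left(j + j^{2} + j^{2} \left(2 + j\right)\right) + 4 = 4 + j \left(j + j^{2} + j^{2} \left(2 + j\right)\right)$)
$\sqrt{2845 + Z{\left(S \right)}} = \sqrt{2845 + \left(4 + \left(-49\right)^{2} + \left(-49\right)^{4} + 3 \left(-49\right)^{3}\right)} = \sqrt{2845 + \left(4 + 2401 + 5764801 + 3 \left(-117649\right)\right)} = \sqrt{2845 + \left(4 + 2401 + 5764801 - 352947\right)} = \sqrt{2845 + 5414259} = \sqrt{5417104} = 4 \sqrt{338569}$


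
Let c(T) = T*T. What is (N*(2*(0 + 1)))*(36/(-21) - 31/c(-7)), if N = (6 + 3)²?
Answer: -18630/49 ≈ -380.20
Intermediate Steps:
c(T) = T²
N = 81 (N = 9² = 81)
(N*(2*(0 + 1)))*(36/(-21) - 31/c(-7)) = (81*(2*(0 + 1)))*(36/(-21) - 31/((-7)²)) = (81*(2*1))*(36*(-1/21) - 31/49) = (81*2)*(-12/7 - 31*1/49) = 162*(-12/7 - 31/49) = 162*(-115/49) = -18630/49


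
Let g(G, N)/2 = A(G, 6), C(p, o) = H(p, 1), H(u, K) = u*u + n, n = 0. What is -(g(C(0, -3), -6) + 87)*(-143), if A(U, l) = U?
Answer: 12441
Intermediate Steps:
H(u, K) = u² (H(u, K) = u*u + 0 = u² + 0 = u²)
C(p, o) = p²
g(G, N) = 2*G
-(g(C(0, -3), -6) + 87)*(-143) = -(2*0² + 87)*(-143) = -(2*0 + 87)*(-143) = -(0 + 87)*(-143) = -87*(-143) = -1*(-12441) = 12441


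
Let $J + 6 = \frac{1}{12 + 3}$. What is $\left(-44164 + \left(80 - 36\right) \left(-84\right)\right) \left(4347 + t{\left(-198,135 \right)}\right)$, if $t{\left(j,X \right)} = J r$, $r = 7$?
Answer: $- \frac{618178904}{3} \approx -2.0606 \cdot 10^{8}$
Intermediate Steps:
$J = - \frac{89}{15}$ ($J = -6 + \frac{1}{12 + 3} = -6 + \frac{1}{15} = - \frac{89}{15} \approx -5.9333$)
$t{\left(j,X \right)} = - \frac{623}{15}$ ($t{\left(j,X \right)} = \left(- \frac{89}{15}\right) 7 = - \frac{623}{15}$)
$\left(-44164 + \left(80 - 36\right) \left(-84\right)\right) \left(4347 + t{\left(-198,135 \right)}\right) = \left(-44164 + \left(80 - 36\right) \left(-84\right)\right) \left(4347 - \frac{623}{15}\right) = \left(-44164 + 44 \left(-84\right)\right) \frac{64582}{15} = \left(-44164 - 3696\right) \frac{64582}{15} = \left(-47860\right) \frac{64582}{15} = - \frac{618178904}{3}$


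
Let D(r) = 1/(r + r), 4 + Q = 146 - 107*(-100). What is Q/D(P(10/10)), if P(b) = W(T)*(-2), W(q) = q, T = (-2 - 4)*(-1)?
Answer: -260208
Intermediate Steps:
T = 6 (T = -6*(-1) = 6)
Q = 10842 (Q = -4 + (146 - 107*(-100)) = -4 + (146 + 10700) = -4 + 10846 = 10842)
P(b) = -12 (P(b) = 6*(-2) = -12)
D(r) = 1/(2*r)
Q/D(P(10/10)) = 10842/(((½)/(-12))) = 10842/(((½)*(-1/12))) = 10842/(-1/24) = 10842*(-24) = -260208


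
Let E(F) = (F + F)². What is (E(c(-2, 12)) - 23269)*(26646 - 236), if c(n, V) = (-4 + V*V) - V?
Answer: 1116271470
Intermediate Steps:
c(n, V) = -4 + V² - V (c(n, V) = (-4 + V²) - V = -4 + V² - V)
E(F) = 4*F² (E(F) = (2*F)² = 4*F²)
(E(c(-2, 12)) - 23269)*(26646 - 236) = (4*(-4 + 12² - 1*12)² - 23269)*(26646 - 236) = (4*(-4 + 144 - 12)² - 23269)*26410 = (4*128² - 23269)*26410 = (4*16384 - 23269)*26410 = (65536 - 23269)*26410 = 42267*26410 = 1116271470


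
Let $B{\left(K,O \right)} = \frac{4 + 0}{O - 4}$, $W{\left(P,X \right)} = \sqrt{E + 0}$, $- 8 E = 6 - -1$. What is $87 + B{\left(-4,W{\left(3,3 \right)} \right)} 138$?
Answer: $\frac{3 \left(- 272 i + 29 \sqrt{14}\right)}{\sqrt{14} + 16 i} \approx -43.844 - 30.598 i$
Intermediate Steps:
$E = - \frac{7}{8}$ ($E = - \frac{6 - -1}{8} = - \frac{6 + 1}{8} = \left(- \frac{1}{8}\right) 7 = - \frac{7}{8} \approx -0.875$)
$W{\left(P,X \right)} = \frac{i \sqrt{14}}{4}$ ($W{\left(P,X \right)} = \sqrt{- \frac{7}{8} + 0} = \sqrt{- \frac{7}{8}} = \frac{i \sqrt{14}}{4}$)
$B{\left(K,O \right)} = \frac{4}{-4 + O}$
$87 + B{\left(-4,W{\left(3,3 \right)} \right)} 138 = 87 + \frac{4}{-4 + \frac{i \sqrt{14}}{4}} \cdot 138 = 87 + \frac{552}{-4 + \frac{i \sqrt{14}}{4}}$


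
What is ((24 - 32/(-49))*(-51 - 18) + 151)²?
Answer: 5768858209/2401 ≈ 2.4027e+6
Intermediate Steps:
((24 - 32/(-49))*(-51 - 18) + 151)² = ((24 - 32*(-1/49))*(-69) + 151)² = ((24 + 32/49)*(-69) + 151)² = ((1208/49)*(-69) + 151)² = (-83352/49 + 151)² = (-75953/49)² = 5768858209/2401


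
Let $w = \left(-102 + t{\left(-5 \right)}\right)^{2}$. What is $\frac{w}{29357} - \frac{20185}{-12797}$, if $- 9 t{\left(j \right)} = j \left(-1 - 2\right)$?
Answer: $\frac{6570878042}{3381133761} \approx 1.9434$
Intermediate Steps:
$t{\left(j \right)} = \frac{j}{3}$ ($t{\left(j \right)} = - \frac{j \left(-1 - 2\right)}{9} = - \frac{j \left(-3\right)}{9} = - \frac{\left(-3\right) j}{9} = \frac{j}{3}$)
$w = \frac{96721}{9}$ ($w = \left(-102 + \frac{1}{3} \left(-5\right)\right)^{2} = \left(-102 - \frac{5}{3}\right)^{2} = \left(- \frac{311}{3}\right)^{2} = \frac{96721}{9} \approx 10747.0$)
$\frac{w}{29357} - \frac{20185}{-12797} = \frac{96721}{9 \cdot 29357} - \frac{20185}{-12797} = \frac{96721}{9} \cdot \frac{1}{29357} - - \frac{20185}{12797} = \frac{96721}{264213} + \frac{20185}{12797} = \frac{6570878042}{3381133761}$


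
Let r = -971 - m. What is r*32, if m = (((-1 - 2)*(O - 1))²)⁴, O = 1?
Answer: -31072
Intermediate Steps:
m = 0 (m = (((-1 - 2)*(1 - 1))²)⁴ = ((-3*0)²)⁴ = (0²)⁴ = 0⁴ = 0)
r = -971 (r = -971 - 1*0 = -971 + 0 = -971)
r*32 = -971*32 = -31072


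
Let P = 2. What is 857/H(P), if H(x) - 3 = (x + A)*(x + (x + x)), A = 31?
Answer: 857/201 ≈ 4.2637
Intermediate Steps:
H(x) = 3 + 3*x*(31 + x) (H(x) = 3 + (x + 31)*(x + (x + x)) = 3 + (31 + x)*(x + 2*x) = 3 + (31 + x)*(3*x) = 3 + 3*x*(31 + x))
857/H(P) = 857/(3 + 3*2² + 93*2) = 857/(3 + 3*4 + 186) = 857/(3 + 12 + 186) = 857/201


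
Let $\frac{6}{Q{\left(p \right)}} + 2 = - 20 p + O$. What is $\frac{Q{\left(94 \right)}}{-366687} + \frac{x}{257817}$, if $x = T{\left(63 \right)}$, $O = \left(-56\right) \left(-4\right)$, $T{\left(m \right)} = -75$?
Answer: $- \frac{2533110086}{8708013327699} \approx -0.00029089$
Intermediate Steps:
$O = 224$
$x = -75$
$Q{\left(p \right)} = \frac{6}{222 - 20 p}$ ($Q{\left(p \right)} = \frac{6}{-2 - \left(-224 + 20 p\right)} = \frac{6}{222 - 20 p}$)
$\frac{Q{\left(94 \right)}}{-366687} + \frac{x}{257817} = \frac{\left(-3\right) \frac{1}{-111 + 10 \cdot 94}}{-366687} - \frac{75}{257817} = - \frac{3}{-111 + 940} \left(- \frac{1}{366687}\right) - \frac{25}{85939} = - \frac{3}{829} \left(- \frac{1}{366687}\right) - \frac{25}{85939} = \left(-3\right) \frac{1}{829} \left(- \frac{1}{366687}\right) - \frac{25}{85939} = \left(- \frac{3}{829}\right) \left(- \frac{1}{366687}\right) - \frac{25}{85939} = \frac{1}{101327841} - \frac{25}{85939} = - \frac{2533110086}{8708013327699}$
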